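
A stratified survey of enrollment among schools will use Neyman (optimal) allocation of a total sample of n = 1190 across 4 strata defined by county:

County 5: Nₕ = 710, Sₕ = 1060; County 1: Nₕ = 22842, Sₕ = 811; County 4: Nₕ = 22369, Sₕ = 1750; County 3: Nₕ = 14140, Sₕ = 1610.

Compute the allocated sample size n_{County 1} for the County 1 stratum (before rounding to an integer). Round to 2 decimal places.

Neyman allocation: nₕ = n·NₕSₕ / Σⱼ NⱼSⱼ.
Σ NⱼSⱼ = 710·1060 + 22842·811 + 22369·1750 + 14140·1610 = 8.1188612 × 10^7.
n_{County 1} = 1190·22842·811 / (8.1188612 × 10^7) = 271.52.

271.52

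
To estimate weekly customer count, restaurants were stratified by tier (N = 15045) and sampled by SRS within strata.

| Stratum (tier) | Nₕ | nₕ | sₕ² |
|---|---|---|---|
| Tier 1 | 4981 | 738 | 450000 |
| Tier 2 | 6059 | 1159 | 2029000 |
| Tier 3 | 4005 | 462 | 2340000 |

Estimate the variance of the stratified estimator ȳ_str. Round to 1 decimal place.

604.1

Var(ȳ_str) = Σₕ Wₕ²(1 − fₕ)sₕ²/nₕ with Wₕ = Nₕ/N, N = 15045.
Tier 1: Wₕ = 0.33107345; term = 0.33107345²·(1 − 0.14816302)·450000/738 = 56.932642.
Tier 2: Wₕ = 0.40272516; term = 0.40272516²·(1 − 0.19128569)·2029000/1159 = 229.62082.
Tier 3: Wₕ = 0.26620140; term = 0.26620140²·(1 − 0.11535581)·2340000/462 = 317.51421.
Sum = 604.06767.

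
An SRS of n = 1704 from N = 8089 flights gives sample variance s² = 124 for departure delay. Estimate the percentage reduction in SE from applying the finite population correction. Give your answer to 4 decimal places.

11.1550

f = n/N = 1704/8089 = 0.21065645.
SE_no-fpc = √(s²/n) = 0.26975906; SE_fpc = √((1−f)s²/n) = 0.23966746.
Ratio = √(1−f) = 0.88845008. Reduction = 100·(1 − 0.88845008) = 11.1550%.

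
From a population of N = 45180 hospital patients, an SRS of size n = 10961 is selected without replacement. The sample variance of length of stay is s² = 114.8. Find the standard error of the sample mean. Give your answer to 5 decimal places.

0.08906

Under SRS without replacement, Var(ȳ) = (1 − f)·s²/n with f = n/N = 10961/45180 = 0.24260735.
Var(ȳ) = (1 − 0.24260735)·114.8/10961 = 0.75739265·0.010473497 = 0.0079325496.
SE(ȳ) = √(0.0079325496) = 0.08906.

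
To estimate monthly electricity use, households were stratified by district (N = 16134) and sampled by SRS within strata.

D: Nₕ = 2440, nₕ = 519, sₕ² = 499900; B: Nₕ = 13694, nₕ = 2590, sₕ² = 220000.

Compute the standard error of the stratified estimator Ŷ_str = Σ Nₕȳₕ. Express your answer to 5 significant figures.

Var(Ŷ_str) = Σₕ Nₕ²(1 − fₕ)sₕ²/nₕ.
D: 2440²·(1 − 519/2440)·499900/519 = 4.5147423 × 10^9.
B: 13694²·(1 − 2590/13694)·220000/2590 = 1.2916139 × 10^10.
Sum = 1.7430881 × 10^10.
SE = √(1.7430881 × 10^10) = 132030.

132030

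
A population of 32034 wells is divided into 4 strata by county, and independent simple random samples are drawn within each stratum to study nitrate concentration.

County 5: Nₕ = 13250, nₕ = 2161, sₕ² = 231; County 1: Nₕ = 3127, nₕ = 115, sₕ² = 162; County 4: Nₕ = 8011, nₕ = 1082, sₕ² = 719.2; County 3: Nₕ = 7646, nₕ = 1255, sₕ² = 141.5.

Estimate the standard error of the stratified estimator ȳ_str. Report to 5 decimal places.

0.26374

Var(ȳ_str) = Σₕ Wₕ²(1 − fₕ)sₕ²/nₕ with Wₕ = Nₕ/N, N = 32034.
County 5: Wₕ = 0.41362303; term = 0.41362303²·(1 − 0.16309434)·231/2161 = 0.015305345.
County 1: Wₕ = 0.09761503; term = 0.09761503²·(1 − 0.03677646)·162/115 = 0.012929379.
County 4: Wₕ = 0.25007804; term = 0.25007804²·(1 − 0.13506429)·719.2/1082 = 0.035954841.
County 3: Wₕ = 0.23868390; term = 0.23868390²·(1 − 0.16413811)·141.5/1255 = 0.005369001.
Sum = 0.069558566.
SE = √(0.069558566) = 0.26374.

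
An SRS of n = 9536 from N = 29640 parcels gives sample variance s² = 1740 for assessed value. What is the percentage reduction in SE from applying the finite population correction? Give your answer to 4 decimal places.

17.6427

f = n/N = 9536/29640 = 0.32172740.
SE_no-fpc = √(s²/n) = 0.42716091; SE_fpc = √((1−f)s²/n) = 0.35179822.
Ratio = √(1−f) = 0.82357307. Reduction = 100·(1 − 0.82357307) = 17.6427%.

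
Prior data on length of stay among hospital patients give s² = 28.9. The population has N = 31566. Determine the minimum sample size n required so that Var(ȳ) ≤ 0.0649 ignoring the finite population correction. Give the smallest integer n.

446

Without fpc, n₀ = s²/D = 28.9/0.0649 = 445.3005.
Rounding up, n = 446.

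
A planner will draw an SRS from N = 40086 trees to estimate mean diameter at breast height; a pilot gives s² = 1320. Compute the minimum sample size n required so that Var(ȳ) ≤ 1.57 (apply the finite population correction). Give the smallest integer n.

824

Without fpc, n₀ = s²/D = 1320/1.57 = 840.7643.
With fpc, (1 − n/N)·s²/n ≤ D requires n ≥ n₀/(1 + n₀/N) = 840.7643/(1 + 840.7643/40086) = 823.4924.
Rounding up, n = 824.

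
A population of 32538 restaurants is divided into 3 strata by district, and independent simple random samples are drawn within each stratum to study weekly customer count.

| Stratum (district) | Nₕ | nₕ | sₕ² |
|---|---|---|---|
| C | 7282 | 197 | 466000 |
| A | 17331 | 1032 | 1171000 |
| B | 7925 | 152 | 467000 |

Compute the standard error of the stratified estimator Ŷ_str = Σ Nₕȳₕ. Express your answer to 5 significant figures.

Var(Ŷ_str) = Σₕ Nₕ²(1 − fₕ)sₕ²/nₕ.
C: 7282²·(1 − 197/7282)·466000/197 = 1.2204225 × 10^11.
A: 17331²·(1 − 1032/17331)·1171000/1032 = 3.205249 × 10^11.
B: 7925²·(1 − 152/7925)·467000/152 = 1.8926104 × 10^11.
Sum = 6.3182819 × 10^11.
SE = √(6.3182819 × 10^11) = 794880.

794880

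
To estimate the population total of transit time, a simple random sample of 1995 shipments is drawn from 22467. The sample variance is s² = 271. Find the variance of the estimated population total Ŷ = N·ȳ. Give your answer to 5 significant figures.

Var(Ŷ) = N²·Var(ȳ) = N²·(1 − n/N)·s²/n.
f = 1995/22467 = 0.08879690; Var(ȳ) = 0.91120310·271/1995 = 0.12377746.
Var(Ŷ) = 22467² · 0.12377746 = 6.2478664 × 10^7.

6.2479 × 10^7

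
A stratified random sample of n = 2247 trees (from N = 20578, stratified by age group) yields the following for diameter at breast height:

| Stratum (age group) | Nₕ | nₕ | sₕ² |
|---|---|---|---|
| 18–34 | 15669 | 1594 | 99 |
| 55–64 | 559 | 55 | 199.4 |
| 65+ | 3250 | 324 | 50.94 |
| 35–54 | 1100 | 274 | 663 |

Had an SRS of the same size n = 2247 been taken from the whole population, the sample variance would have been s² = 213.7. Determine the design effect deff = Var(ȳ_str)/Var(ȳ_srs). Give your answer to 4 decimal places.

0.5132

Var(ȳ_str) = Σ Wₕ²(1−fₕ)sₕ²/nₕ with Wₕ = Nₕ/20578:
  18–34: (15669/20578)²·(1−1594/15669)·99/1594 = 0.032346719
  55–64: (559/20578)²·(1−55/559)·199.4/55 = 0.0024121176
  65+: (3250/20578)²·(1−324/3250)·50.94/324 = 0.0035307363
  35–54: (1100/20578)²·(1−274/1100)·663/274 = 0.0051919365
  → Var(ȳ_str) = 0.043481509.
Var(ȳ_srs) = (1 − 2247/20578)·213.7/2247 = 0.084719707.
deff = 0.043481509 / 0.084719707 = 0.5132.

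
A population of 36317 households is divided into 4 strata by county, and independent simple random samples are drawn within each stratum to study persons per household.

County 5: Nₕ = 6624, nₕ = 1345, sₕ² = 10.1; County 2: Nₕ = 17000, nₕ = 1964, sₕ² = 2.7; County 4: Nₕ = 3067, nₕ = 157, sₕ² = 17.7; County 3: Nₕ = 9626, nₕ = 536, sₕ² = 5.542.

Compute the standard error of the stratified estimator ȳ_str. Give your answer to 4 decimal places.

Var(ȳ_str) = Σₕ Wₕ²(1 − fₕ)sₕ²/nₕ with Wₕ = Nₕ/N, N = 36317.
County 5: Wₕ = 0.18239392; term = 0.18239392²·(1 − 0.20304952)·10.1/1345 = 1.9909078 × 10^-4.
County 2: Wₕ = 0.46810034; term = 0.46810034²·(1 − 0.11552941)·2.7/1964 = 2.6643028 × 10^-4.
County 4: Wₕ = 0.08445081; term = 0.08445081²·(1 − 0.05119009)·17.7/157 = 7.6288741 × 10^-4.
County 3: Wₕ = 0.26505493; term = 0.26505493²·(1 − 0.05568253)·5.542/536 = 6.8594855 × 10^-4.
Sum = 0.001914357.
SE = √(0.001914357) = 0.0438.

0.0438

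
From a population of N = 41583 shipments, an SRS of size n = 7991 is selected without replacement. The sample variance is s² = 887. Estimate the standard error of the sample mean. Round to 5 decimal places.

0.29945

Under SRS without replacement, Var(ȳ) = (1 − f)·s²/n with f = n/N = 7991/41583 = 0.19216988.
Var(ȳ) = (1 − 0.19216988)·887/7991 = 0.80783012·0.11099987 = 0.089669043.
SE(ȳ) = √(0.089669043) = 0.29945.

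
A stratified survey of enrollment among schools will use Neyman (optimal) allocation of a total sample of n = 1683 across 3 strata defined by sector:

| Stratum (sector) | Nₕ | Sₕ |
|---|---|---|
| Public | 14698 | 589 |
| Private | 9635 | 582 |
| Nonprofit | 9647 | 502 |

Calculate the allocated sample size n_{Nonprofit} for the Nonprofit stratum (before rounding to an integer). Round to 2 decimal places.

Neyman allocation: nₕ = n·NₕSₕ / Σⱼ NⱼSⱼ.
Σ NⱼSⱼ = 14698·589 + 9635·582 + 9647·502 = 1.9107486 × 10^7.
n_{Nonprofit} = 1683·9647·502 / (1.9107486 × 10^7) = 426.56.

426.56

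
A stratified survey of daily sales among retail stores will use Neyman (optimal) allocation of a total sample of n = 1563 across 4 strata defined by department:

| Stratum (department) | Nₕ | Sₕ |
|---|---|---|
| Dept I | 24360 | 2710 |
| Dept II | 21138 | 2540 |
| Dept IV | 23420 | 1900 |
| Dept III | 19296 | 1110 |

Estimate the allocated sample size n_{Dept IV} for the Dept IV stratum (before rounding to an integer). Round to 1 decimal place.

374.7

Neyman allocation: nₕ = n·NₕSₕ / Σⱼ NⱼSⱼ.
Σ NⱼSⱼ = 24360·2710 + 21138·2540 + 23420·1900 + 19296·1110 = 1.8562268 × 10^8.
n_{Dept IV} = 1563·23420·1900 / (1.8562268 × 10^8) = 374.7.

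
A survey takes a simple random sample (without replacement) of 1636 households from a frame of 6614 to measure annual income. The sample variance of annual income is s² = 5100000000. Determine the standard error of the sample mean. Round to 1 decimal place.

Under SRS without replacement, Var(ȳ) = (1 − f)·s²/n with f = n/N = 1636/6614 = 0.24735410.
Var(ȳ) = (1 − 0.24735410)·5100000000/1636 = 0.75264590·3.1173594 × 10^6 = 2.3462678 × 10^6.
SE(ȳ) = √(2.3462678 × 10^6) = 1531.8.

1531.8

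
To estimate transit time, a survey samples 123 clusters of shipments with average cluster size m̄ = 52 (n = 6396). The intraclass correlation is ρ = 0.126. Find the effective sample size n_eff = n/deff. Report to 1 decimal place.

861.3

deff = 1 + (52 − 1)·0.126 = 1 + 6.426 = 7.426.
n_eff = 6396 / 7.426 = 861.3.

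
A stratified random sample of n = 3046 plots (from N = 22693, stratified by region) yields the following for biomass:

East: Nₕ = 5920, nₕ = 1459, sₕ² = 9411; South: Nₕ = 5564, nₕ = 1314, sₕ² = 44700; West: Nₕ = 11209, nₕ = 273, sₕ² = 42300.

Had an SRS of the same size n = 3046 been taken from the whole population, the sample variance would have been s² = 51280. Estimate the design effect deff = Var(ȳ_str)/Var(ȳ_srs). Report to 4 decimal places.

Var(ȳ_str) = Σ Wₕ²(1−fₕ)sₕ²/nₕ with Wₕ = Nₕ/22693:
  East: (5920/22693)²·(1−1459/5920)·9411/1459 = 0.33078864
  South: (5564/22693)²·(1−1314/5564)·44700/1314 = 1.562084
  West: (11209/22693)²·(1−273/11209)·42300/273 = 36.882408
  → Var(ȳ_str) = 38.775281.
Var(ȳ_srs) = (1 − 3046/22693)·51280/3046 = 14.575466.
deff = 38.775281 / 14.575466 = 2.6603.

2.6603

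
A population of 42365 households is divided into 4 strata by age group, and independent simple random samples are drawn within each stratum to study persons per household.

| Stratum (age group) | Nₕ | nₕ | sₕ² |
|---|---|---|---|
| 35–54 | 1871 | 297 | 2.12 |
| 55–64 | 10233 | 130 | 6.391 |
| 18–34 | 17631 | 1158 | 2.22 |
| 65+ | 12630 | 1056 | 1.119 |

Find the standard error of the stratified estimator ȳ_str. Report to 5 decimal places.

0.05692

Var(ȳ_str) = Σₕ Wₕ²(1 − fₕ)sₕ²/nₕ with Wₕ = Nₕ/N, N = 42365.
35–54: Wₕ = 0.04416381; term = 0.04416381²·(1 − 0.15873864)·2.12/297 = 1.1712336 × 10^-5.
55–64: Wₕ = 0.24154373; term = 0.24154373²·(1 − 0.01270400)·6.391/130 = 0.0028318117.
18–34: Wₕ = 0.41616901; term = 0.41616901²·(1 − 0.06567977)·2.22/1158 = 3.1022703 × 10^-4.
65+: Wₕ = 0.29812345; term = 0.29812345²·(1 − 0.08361045)·1.119/1056 = 8.630552 × 10^-5.
Sum = 0.0032400566.
SE = √(0.0032400566) = 0.05692.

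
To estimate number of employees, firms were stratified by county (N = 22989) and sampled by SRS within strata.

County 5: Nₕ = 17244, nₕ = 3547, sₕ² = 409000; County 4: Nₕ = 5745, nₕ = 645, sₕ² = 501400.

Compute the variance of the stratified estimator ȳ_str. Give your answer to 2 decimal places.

94.63

Var(ȳ_str) = Σₕ Wₕ²(1 − fₕ)sₕ²/nₕ with Wₕ = Nₕ/N, N = 22989.
County 5: Wₕ = 0.75009787; term = 0.75009787²·(1 − 0.20569473)·409000/3547 = 51.533.
County 4: Wₕ = 0.24990213; term = 0.24990213²·(1 − 0.11227154)·501400/645 = 43.096764.
Sum = 94.629764.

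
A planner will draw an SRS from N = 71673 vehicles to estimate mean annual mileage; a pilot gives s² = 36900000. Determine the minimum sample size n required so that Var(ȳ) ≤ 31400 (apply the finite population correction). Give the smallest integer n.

Without fpc, n₀ = s²/D = 36900000/31400 = 1175.1592.
With fpc, (1 − n/N)·s²/n ≤ D requires n ≥ n₀/(1 + n₀/N) = 1175.1592/(1 + 1175.1592/71673) = 1156.2020.
Rounding up, n = 1157.

1157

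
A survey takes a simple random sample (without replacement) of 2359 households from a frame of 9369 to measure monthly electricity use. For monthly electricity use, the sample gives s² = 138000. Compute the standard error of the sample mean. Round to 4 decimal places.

6.6159

Under SRS without replacement, Var(ȳ) = (1 − f)·s²/n with f = n/N = 2359/9369 = 0.25178781.
Var(ȳ) = (1 − 0.25178781)·138000/2359 = 0.74821219·58.499364 = 43.769937.
SE(ȳ) = √(43.769937) = 6.6159.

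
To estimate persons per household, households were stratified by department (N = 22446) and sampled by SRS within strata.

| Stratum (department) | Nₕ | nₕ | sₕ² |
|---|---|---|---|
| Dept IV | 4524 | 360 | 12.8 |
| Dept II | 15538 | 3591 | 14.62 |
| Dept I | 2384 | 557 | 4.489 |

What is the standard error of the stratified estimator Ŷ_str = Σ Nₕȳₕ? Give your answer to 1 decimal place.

Var(Ŷ_str) = Σₕ Nₕ²(1 − fₕ)sₕ²/nₕ.
Dept IV: 4524²·(1 − 360/4524)·12.8/360 = 669793.28.
Dept II: 15538²·(1 − 3591/15538)·14.62/3591 = 755763.56.
Dept I: 2384²·(1 − 557/2384)·4.489/557 = 35102.594.
Sum = 1.4606594 × 10^6.
SE = √(1.4606594 × 10^6) = 1208.6.

1208.6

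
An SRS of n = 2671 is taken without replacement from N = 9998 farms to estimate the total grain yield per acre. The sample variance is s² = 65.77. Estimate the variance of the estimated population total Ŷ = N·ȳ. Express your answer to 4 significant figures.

Var(Ŷ) = N²·Var(ȳ) = N²·(1 − n/N)·s²/n.
f = 2671/9998 = 0.26715343; Var(ȳ) = 0.73284657·65.77/2671 = 0.018045421.
Var(Ŷ) = 9998² · 0.018045421 = 1.8038204 × 10^6.

1.804 × 10^6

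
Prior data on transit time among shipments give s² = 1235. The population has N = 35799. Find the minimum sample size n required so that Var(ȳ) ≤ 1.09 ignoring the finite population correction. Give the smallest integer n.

Without fpc, n₀ = s²/D = 1235/1.09 = 1133.0275.
Rounding up, n = 1134.

1134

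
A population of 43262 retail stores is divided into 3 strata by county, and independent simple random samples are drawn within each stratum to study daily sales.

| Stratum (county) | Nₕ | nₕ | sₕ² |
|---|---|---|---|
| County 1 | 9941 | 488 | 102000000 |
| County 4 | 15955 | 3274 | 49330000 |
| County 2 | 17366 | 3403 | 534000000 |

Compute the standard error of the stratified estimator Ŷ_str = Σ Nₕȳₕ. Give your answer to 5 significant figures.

7.7936 × 10^6

Var(Ŷ_str) = Σₕ Nₕ²(1 − fₕ)sₕ²/nₕ.
County 1: 9941²·(1 − 488/9941)·102000000/488 = 1.9641746 × 10^13.
County 4: 15955²·(1 − 3274/15955)·49330000/3274 = 3.0484758 × 10^12.
County 2: 17366²·(1 − 3403/17366)·534000000/3403 = 3.8050279 × 10^13.
Sum = 6.0740501 × 10^13.
SE = √(6.0740501 × 10^13) = 7.7936 × 10^6.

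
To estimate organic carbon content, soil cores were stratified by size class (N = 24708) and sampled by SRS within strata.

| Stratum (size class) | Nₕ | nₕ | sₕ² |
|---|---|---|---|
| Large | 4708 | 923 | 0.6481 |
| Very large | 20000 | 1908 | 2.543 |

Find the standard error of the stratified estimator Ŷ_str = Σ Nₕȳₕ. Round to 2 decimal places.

Var(Ŷ_str) = Σₕ Nₕ²(1 − fₕ)sₕ²/nₕ.
Large: 4708²·(1 − 923/4708)·0.6481/923 = 12512.459.
Very large: 20000²·(1 − 1908/20000)·2.543/1908 = 482263.69.
Sum = 494776.15.
SE = √(494776.15) = 703.40.

703.40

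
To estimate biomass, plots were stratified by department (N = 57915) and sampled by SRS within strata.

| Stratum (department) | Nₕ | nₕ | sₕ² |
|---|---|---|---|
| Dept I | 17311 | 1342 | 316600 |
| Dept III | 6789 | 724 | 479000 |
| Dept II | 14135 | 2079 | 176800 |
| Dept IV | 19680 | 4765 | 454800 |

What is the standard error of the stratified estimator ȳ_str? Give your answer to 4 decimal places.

Var(ȳ_str) = Σₕ Wₕ²(1 − fₕ)sₕ²/nₕ with Wₕ = Nₕ/N, N = 57915.
Dept I: Wₕ = 0.29890357; term = 0.29890357²·(1 − 0.07752296)·316600/1342 = 19.443576.
Dept III: Wₕ = 0.11722352; term = 0.11722352²·(1 − 0.10664310)·479000/724 = 8.1217841.
Dept II: Wₕ = 0.24406458; term = 0.24406458²·(1 − 0.14708171)·176800/2079 = 4.3206064.
Dept IV: Wₕ = 0.33980834; term = 0.33980834²·(1 − 0.24212398)·454800/4765 = 8.3526403.
Sum = 40.238607.
SE = √(40.238607) = 6.3434.

6.3434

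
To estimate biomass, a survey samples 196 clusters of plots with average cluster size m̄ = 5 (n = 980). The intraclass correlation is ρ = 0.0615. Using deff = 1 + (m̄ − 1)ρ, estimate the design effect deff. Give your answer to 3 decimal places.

1.246

deff = 1 + (5 − 1)·0.0615 = 1 + 0.246 = 1.246.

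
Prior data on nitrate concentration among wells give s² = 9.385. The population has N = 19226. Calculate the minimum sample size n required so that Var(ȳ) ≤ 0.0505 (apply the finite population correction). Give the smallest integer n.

Without fpc, n₀ = s²/D = 9.385/0.0505 = 185.8416.
With fpc, (1 − n/N)·s²/n ≤ D requires n ≥ n₀/(1 + n₀/N) = 185.8416/(1 + 185.8416/19226) = 184.0624.
Rounding up, n = 185.

185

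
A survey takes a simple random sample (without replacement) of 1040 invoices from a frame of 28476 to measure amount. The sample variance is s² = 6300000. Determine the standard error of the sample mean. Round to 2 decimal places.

76.40

Under SRS without replacement, Var(ȳ) = (1 − f)·s²/n with f = n/N = 1040/28476 = 0.03652198.
Var(ȳ) = (1 − 0.03652198)·6300000/1040 = 0.96347802·6057.6923 = 5836.4534.
SE(ȳ) = √(5836.4534) = 76.40.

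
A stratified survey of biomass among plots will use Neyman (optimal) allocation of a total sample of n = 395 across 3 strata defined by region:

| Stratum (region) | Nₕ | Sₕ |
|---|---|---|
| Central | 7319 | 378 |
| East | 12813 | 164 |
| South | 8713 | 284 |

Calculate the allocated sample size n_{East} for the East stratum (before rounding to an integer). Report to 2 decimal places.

113.05

Neyman allocation: nₕ = n·NₕSₕ / Σⱼ NⱼSⱼ.
Σ NⱼSⱼ = 7319·378 + 12813·164 + 8713·284 = 7.342406 × 10^6.
n_{East} = 395·12813·164 / (7.342406 × 10^6) = 113.05.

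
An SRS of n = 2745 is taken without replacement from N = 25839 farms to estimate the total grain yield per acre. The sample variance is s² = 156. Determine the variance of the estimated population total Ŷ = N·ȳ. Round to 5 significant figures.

3.3912 × 10^7

Var(Ŷ) = N²·Var(ȳ) = N²·(1 − n/N)·s²/n.
f = 2745/25839 = 0.10623476; Var(ȳ) = 0.89376524·156/2745 = 0.050793216.
Var(Ŷ) = 25839² · 0.050793216 = 3.391229 × 10^7.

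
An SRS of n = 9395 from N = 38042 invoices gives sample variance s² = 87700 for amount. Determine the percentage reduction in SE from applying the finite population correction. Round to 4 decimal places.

f = n/N = 9395/38042 = 0.24696388.
SE_no-fpc = √(s²/n) = 3.0552827; SE_fpc = √((1−f)s²/n) = 2.6513027.
Ratio = √(1−f) = 0.86777654. Reduction = 100·(1 − 0.86777654) = 13.2223%.

13.2223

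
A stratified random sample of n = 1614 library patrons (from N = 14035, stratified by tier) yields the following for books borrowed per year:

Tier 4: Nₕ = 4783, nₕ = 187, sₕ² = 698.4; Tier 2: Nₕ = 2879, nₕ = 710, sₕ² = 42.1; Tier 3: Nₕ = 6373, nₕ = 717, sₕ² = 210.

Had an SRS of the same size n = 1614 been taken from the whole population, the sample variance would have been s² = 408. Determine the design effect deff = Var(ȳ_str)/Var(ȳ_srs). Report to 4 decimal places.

2.1110

Var(ȳ_str) = Σ Wₕ²(1−fₕ)sₕ²/nₕ with Wₕ = Nₕ/14035:
  Tier 4: (4783/14035)²·(1−187/4783)·698.4/187 = 0.41679086
  Tier 2: (2879/14035)²·(1−710/2879)·42.1/710 = 0.0018797502
  Tier 3: (6373/14035)²·(1−717/6373)·210/717 = 0.053595537
  → Var(ȳ_str) = 0.47226615.
Var(ȳ_srs) = (1 − 1614/14035)·408/1614 = 0.22371792.
deff = 0.47226615 / 0.22371792 = 2.1110.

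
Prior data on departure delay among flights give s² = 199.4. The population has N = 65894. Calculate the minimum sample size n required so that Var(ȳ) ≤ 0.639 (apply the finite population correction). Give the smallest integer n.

311

Without fpc, n₀ = s²/D = 199.4/0.639 = 312.0501.
With fpc, (1 − n/N)·s²/n ≤ D requires n ≥ n₀/(1 + n₀/N) = 312.0501/(1 + 312.0501/65894) = 310.5793.
Rounding up, n = 311.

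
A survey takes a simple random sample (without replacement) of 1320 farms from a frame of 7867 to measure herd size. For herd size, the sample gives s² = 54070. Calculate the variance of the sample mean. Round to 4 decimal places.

34.0891

Under SRS without replacement, Var(ȳ) = (1 − f)·s²/n with f = n/N = 1320/7867 = 0.16778950.
Var(ȳ) = (1 − 0.16778950)·54070/1320 = 0.83221050·40.962121 = 34.089107.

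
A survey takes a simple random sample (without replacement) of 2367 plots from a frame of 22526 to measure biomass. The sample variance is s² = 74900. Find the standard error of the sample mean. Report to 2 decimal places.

5.32

Under SRS without replacement, Var(ȳ) = (1 − f)·s²/n with f = n/N = 2367/22526 = 0.10507858.
Var(ȳ) = (1 − 0.10507858)·74900/2367 = 0.89492142·31.643431 = 28.318384.
SE(ȳ) = √(28.318384) = 5.32.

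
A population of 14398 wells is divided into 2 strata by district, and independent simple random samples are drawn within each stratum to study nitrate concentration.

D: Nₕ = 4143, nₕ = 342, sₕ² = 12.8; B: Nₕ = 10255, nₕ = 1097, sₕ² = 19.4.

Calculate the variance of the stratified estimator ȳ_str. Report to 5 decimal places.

0.01085

Var(ȳ_str) = Σₕ Wₕ²(1 − fₕ)sₕ²/nₕ with Wₕ = Nₕ/N, N = 14398.
D: Wₕ = 0.28774830; term = 0.28774830²·(1 − 0.08254888)·12.8/342 = 0.0028431013.
B: Wₕ = 0.71225170; term = 0.71225170²·(1 − 0.10697221)·19.4/1097 = 0.0080117441.
Sum = 0.010854845.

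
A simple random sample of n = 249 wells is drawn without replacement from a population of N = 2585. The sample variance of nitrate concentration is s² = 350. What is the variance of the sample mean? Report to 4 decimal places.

Under SRS without replacement, Var(ȳ) = (1 − f)·s²/n with f = n/N = 249/2585 = 0.09632495.
Var(ȳ) = (1 − 0.09632495)·350/249 = 0.90367505·1.4056225 = 1.270226.

1.2702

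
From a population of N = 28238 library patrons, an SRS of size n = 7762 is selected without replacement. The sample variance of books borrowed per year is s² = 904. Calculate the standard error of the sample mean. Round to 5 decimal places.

0.29060

Under SRS without replacement, Var(ȳ) = (1 − f)·s²/n with f = n/N = 7762/28238 = 0.27487782.
Var(ȳ) = (1 − 0.27487782)·904/7762 = 0.72512218·0.11646483 = 0.08445123.
SE(ȳ) = √(0.08445123) = 0.29060.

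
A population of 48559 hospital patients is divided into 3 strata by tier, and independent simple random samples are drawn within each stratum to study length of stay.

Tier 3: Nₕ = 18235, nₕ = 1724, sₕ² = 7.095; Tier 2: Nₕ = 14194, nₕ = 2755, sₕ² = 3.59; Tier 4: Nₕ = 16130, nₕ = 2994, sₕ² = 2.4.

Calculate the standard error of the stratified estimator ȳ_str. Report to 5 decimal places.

0.02622

Var(ȳ_str) = Σₕ Wₕ²(1 − fₕ)sₕ²/nₕ with Wₕ = Nₕ/N, N = 48559.
Tier 3: Wₕ = 0.37552256; term = 0.37552256²·(1 − 0.09454346)·7.095/1724 = 5.2547833 × 10^-4.
Tier 2: Wₕ = 0.29230421; term = 0.29230421²·(1 − 0.19409610)·3.59/2755 = 8.9727638 × 10^-5.
Tier 4: Wₕ = 0.33217323; term = 0.33217323²·(1 − 0.18561686)·2.4/2994 = 7.2030675 × 10^-5.
Sum = 6.8723664 × 10^-4.
SE = √(6.8723664 × 10^-4) = 0.02622.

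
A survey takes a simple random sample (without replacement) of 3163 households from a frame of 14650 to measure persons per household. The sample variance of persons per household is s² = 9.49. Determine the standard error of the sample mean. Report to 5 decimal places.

0.04850

Under SRS without replacement, Var(ȳ) = (1 − f)·s²/n with f = n/N = 3163/14650 = 0.21590444.
Var(ȳ) = (1 − 0.21590444)·9.49/3163 = 0.78409556·0.0030003162 = 0.0023525346.
SE(ȳ) = √(0.0023525346) = 0.04850.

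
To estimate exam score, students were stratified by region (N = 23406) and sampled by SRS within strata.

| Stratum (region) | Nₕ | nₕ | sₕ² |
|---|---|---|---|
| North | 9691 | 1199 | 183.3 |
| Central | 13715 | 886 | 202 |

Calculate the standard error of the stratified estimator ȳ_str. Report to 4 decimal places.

Var(ȳ_str) = Σₕ Wₕ²(1 − fₕ)sₕ²/nₕ with Wₕ = Nₕ/N, N = 23406.
North: Wₕ = 0.41403914; term = 0.41403914²·(1 − 0.12372304)·183.3/1199 = 0.022965053.
Central: Wₕ = 0.58596086; term = 0.58596086²·(1 − 0.06460080)·202/886 = 0.073223733.
Sum = 0.096188786.
SE = √(0.096188786) = 0.3101.

0.3101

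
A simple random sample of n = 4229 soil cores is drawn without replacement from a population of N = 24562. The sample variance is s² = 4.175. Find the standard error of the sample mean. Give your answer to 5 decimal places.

Under SRS without replacement, Var(ȳ) = (1 − f)·s²/n with f = n/N = 4229/24562 = 0.17217653.
Var(ȳ) = (1 − 0.17217653)·4.175/4229 = 0.82782347·9.8723102 × 10^-4 = 8.1725301 × 10^-4.
SE(ȳ) = √(8.1725301 × 10^-4) = 0.02859.

0.02859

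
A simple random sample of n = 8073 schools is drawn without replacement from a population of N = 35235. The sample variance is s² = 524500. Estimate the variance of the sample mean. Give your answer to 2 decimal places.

50.08

Under SRS without replacement, Var(ȳ) = (1 − f)·s²/n with f = n/N = 8073/35235 = 0.22911877.
Var(ȳ) = (1 − 0.22911877)·524500/8073 = 0.77088123·64.969652 = 50.083885.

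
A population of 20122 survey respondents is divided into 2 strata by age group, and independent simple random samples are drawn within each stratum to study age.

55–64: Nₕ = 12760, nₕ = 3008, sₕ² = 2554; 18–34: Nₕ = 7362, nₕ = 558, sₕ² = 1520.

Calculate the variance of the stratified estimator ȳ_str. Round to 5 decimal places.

0.59794

Var(ȳ_str) = Σₕ Wₕ²(1 − fₕ)sₕ²/nₕ with Wₕ = Nₕ/N, N = 20122.
55–64: Wₕ = 0.63413180; term = 0.63413180²·(1 − 0.23573668)·2554/3008 = 0.26094269.
18–34: Wₕ = 0.36586820; term = 0.36586820²·(1 − 0.07579462)·1520/558 = 0.33699792.
Sum = 0.59794061.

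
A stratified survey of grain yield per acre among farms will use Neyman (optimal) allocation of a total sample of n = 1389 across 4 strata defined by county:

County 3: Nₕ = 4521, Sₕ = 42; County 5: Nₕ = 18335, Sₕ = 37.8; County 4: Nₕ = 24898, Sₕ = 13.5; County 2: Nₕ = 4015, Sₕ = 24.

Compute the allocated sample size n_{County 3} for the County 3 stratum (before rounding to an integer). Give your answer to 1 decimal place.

200.5

Neyman allocation: nₕ = n·NₕSₕ / Σⱼ NⱼSⱼ.
Σ NⱼSⱼ = 4521·42 + 18335·37.8 + 24898·13.5 + 4015·24 = 1.315428 × 10^6.
n_{County 3} = 1389·4521·42 / (1.315428 × 10^6) = 200.5.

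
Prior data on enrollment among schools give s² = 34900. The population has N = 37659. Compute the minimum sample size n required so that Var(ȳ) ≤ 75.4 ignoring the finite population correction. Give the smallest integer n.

463

Without fpc, n₀ = s²/D = 34900/75.4 = 462.8647.
Rounding up, n = 463.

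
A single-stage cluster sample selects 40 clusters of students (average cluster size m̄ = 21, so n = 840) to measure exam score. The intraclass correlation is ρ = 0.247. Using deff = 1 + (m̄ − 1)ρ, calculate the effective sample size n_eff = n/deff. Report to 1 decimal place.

141.4

deff = 1 + (21 − 1)·0.247 = 1 + 4.94 = 5.94.
n_eff = 840 / 5.94 = 141.4.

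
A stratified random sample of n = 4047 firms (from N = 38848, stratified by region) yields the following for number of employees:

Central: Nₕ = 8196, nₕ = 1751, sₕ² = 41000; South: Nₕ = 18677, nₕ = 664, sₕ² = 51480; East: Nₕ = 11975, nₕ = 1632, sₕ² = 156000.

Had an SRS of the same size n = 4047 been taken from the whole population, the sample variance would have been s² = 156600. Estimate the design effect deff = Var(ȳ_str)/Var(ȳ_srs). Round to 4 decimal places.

0.7485

Var(ȳ_str) = Σ Wₕ²(1−fₕ)sₕ²/nₕ with Wₕ = Nₕ/38848:
  Central: (8196/38848)²·(1−1751/8196)·41000/1751 = 0.81956849
  South: (18677/38848)²·(1−664/18677)·51480/664 = 17.283285
  East: (11975/38848)²·(1−1632/11975)·156000/1632 = 7.8449316
  → Var(ȳ_str) = 25.947785.
Var(ȳ_srs) = (1 − 4047/38848)·156600/4047 = 34.664234.
deff = 25.947785 / 34.664234 = 0.7485.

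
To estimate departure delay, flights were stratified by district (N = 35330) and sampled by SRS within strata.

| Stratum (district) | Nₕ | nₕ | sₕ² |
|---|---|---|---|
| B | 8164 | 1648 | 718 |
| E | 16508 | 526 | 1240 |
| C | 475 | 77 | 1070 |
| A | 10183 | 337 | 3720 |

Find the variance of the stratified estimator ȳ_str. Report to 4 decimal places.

1.4056

Var(ȳ_str) = Σₕ Wₕ²(1 − fₕ)sₕ²/nₕ with Wₕ = Nₕ/N, N = 35330.
B: Wₕ = 0.23107840; term = 0.23107840²·(1 − 0.20186183)·718/1648 = 0.018567953.
E: Wₕ = 0.46725163; term = 0.46725163²·(1 − 0.03186334)·1240/526 = 0.49828091.
C: Wₕ = 0.01344466; term = 0.01344466²·(1 − 0.16210526)·1070/77 = 0.0021046625.
A: Wₕ = 0.28822530; term = 0.28822530²·(1 − 0.03309437)·3720/337 = 0.88666862.
Sum = 1.4056221.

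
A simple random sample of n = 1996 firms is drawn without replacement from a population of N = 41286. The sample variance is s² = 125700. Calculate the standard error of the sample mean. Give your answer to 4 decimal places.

Under SRS without replacement, Var(ȳ) = (1 − f)·s²/n with f = n/N = 1996/41286 = 0.04834569.
Var(ȳ) = (1 − 0.04834569)·125700/1996 = 0.95165431·62.975952 = 59.931336.
SE(ȳ) = √(59.931336) = 7.7415.

7.7415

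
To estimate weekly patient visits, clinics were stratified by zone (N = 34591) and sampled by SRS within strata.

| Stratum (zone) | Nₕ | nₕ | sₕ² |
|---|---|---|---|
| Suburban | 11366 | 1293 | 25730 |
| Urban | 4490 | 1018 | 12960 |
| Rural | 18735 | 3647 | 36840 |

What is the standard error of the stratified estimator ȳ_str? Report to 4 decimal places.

2.1110

Var(ȳ_str) = Σₕ Wₕ²(1 − fₕ)sₕ²/nₕ with Wₕ = Nₕ/N, N = 34591.
Suburban: Wₕ = 0.32858258; term = 0.32858258²·(1 − 0.11376034)·25730/1293 = 1.9040639.
Urban: Wₕ = 0.12980255; term = 0.12980255²·(1 − 0.22672606)·12960/1018 = 0.16586588.
Rural: Wₕ = 0.54161487; term = 0.54161487²·(1 − 0.19466240)·36840/3647 = 2.3863987.
Sum = 4.4563285.
SE = √(4.4563285) = 2.1110.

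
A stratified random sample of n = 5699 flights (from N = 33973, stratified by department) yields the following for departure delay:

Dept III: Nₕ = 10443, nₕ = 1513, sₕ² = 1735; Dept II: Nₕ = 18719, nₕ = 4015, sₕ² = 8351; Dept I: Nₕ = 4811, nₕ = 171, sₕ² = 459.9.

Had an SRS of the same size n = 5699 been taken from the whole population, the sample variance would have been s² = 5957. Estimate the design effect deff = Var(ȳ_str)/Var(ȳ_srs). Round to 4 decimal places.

Var(ȳ_str) = Σ Wₕ²(1−fₕ)sₕ²/nₕ with Wₕ = Nₕ/33973:
  Dept III: (10443/33973)²·(1−1513/10443)·1735/1513 = 0.092655134
  Dept II: (18719/33973)²·(1−4015/18719)·8351/4015 = 0.49602467
  Dept I: (4811/33973)²·(1−171/4811)·459.9/171 = 0.052017903
  → Var(ȳ_str) = 0.64069771.
Var(ȳ_srs) = (1 − 5699/33973)·5957/5699 = 0.86992597.
deff = 0.64069771 / 0.86992597 = 0.7365.

0.7365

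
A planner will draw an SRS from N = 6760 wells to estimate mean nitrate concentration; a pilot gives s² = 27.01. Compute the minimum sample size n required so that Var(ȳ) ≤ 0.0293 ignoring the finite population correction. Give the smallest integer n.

Without fpc, n₀ = s²/D = 27.01/0.0293 = 921.8430.
Rounding up, n = 922.

922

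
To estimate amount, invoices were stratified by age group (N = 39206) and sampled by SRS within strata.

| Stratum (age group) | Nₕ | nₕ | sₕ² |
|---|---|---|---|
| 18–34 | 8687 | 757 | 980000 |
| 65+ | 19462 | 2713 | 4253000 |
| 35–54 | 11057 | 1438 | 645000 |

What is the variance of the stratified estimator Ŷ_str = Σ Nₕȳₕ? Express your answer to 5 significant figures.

Var(Ŷ_str) = Σₕ Nₕ²(1 − fₕ)sₕ²/nₕ.
18–34: 8687²·(1 − 757/8687)·980000/757 = 8.9181178 × 10^10.
65+: 19462²·(1 − 2713/19462)·4253000/2713 = 5.1100122 × 10^11.
35–54: 11057²·(1 − 1438/11057)·645000/1438 = 4.7705457 × 10^10.
Sum = 6.4788786 × 10^11.

6.4789 × 10^11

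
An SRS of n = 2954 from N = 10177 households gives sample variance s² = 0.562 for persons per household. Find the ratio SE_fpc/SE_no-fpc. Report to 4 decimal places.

f = n/N = 2954/10177 = 0.29026236.
SE_no-fpc = √(s²/n) = 0.013793133; SE_fpc = √((1−f)s²/n) = 0.011620153.
Ratio = √(1−f) = 0.84245928.

0.8425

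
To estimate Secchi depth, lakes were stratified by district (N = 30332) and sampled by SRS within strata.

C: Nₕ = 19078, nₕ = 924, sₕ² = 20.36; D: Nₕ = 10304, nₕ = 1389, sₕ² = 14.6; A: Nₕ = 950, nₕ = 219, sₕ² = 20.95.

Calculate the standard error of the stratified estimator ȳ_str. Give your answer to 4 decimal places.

0.0970

Var(ȳ_str) = Σₕ Wₕ²(1 − fₕ)sₕ²/nₕ with Wₕ = Nₕ/N, N = 30332.
C: Wₕ = 0.62897270; term = 0.62897270²·(1 − 0.04843275)·20.36/924 = 0.0082948566.
D: Wₕ = 0.33970724; term = 0.33970724²·(1 − 0.13480202)·14.6/1389 = 0.0010494837.
A: Wₕ = 0.03132006; term = 0.03132006²·(1 − 0.23052632)·20.95/219 = 7.2206917 × 10^-5.
Sum = 0.0094165472.
SE = √(0.0094165472) = 0.0970.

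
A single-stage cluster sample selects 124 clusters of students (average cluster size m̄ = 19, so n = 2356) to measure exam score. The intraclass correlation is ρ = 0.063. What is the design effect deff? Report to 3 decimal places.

2.134

deff = 1 + (19 − 1)·0.063 = 1 + 1.134 = 2.134.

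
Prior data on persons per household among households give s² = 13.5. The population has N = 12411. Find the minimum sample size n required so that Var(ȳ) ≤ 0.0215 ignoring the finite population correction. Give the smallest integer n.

Without fpc, n₀ = s²/D = 13.5/0.0215 = 627.9070.
Rounding up, n = 628.

628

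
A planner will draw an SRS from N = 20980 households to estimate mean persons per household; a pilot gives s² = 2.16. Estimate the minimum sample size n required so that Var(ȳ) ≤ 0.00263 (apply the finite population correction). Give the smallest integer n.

791

Without fpc, n₀ = s²/D = 2.16/0.00263 = 821.2928.
With fpc, (1 − n/N)·s²/n ≤ D requires n ≥ n₀/(1 + n₀/N) = 821.2928/(1 + 821.2928/20980) = 790.3533.
Rounding up, n = 791.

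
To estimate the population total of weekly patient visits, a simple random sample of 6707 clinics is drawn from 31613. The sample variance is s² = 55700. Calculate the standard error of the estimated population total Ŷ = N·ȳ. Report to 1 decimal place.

Var(Ŷ) = N²·Var(ȳ) = N²·(1 − n/N)·s²/n.
f = 6707/31613 = 0.21215955; Var(ȳ) = 0.78784045·55700/6707 = 6.5428228.
Var(Ŷ) = 31613² · 6.5428228 = 6.5387778 × 10^9.
SE(Ŷ) = √(6.5387778 × 10^9) = 80862.7.

80862.7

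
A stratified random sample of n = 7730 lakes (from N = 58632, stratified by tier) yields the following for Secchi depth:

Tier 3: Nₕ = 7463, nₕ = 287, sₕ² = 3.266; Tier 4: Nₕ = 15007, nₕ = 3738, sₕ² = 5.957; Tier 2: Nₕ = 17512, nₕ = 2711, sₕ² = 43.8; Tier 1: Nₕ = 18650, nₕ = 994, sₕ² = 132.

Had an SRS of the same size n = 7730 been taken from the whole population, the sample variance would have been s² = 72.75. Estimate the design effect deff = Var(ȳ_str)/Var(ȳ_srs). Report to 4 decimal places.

Var(ȳ_str) = Σ Wₕ²(1−fₕ)sₕ²/nₕ with Wₕ = Nₕ/58632:
  Tier 3: (7463/58632)²·(1−287/7463)·3.266/287 = 1.7728041 × 10^-4
  Tier 4: (15007/58632)²·(1−3738/15007)·5.957/3738 = 7.8396766 × 10^-5
  Tier 2: (17512/58632)²·(1−2711/17512)·43.8/2711 = 0.0012181534
  Tier 1: (18650/58632)²·(1−994/18650)·132/994 = 0.012720064
  → Var(ȳ_str) = 0.014193895.
Var(ȳ_srs) = (1 − 7730/58632)·72.75/7730 = 0.0081705942.
deff = 0.014193895 / 0.0081705942 = 1.7372.

1.7372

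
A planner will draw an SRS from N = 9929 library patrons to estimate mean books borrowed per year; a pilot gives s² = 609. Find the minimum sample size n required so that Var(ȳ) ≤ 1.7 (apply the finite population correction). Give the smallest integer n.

Without fpc, n₀ = s²/D = 609/1.7 = 358.2353.
With fpc, (1 − n/N)·s²/n ≤ D requires n ≥ n₀/(1 + n₀/N) = 358.2353/(1 + 358.2353/9929) = 345.7604.
Rounding up, n = 346.

346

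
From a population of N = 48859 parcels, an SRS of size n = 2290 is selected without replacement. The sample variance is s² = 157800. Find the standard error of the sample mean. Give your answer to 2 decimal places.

Under SRS without replacement, Var(ȳ) = (1 − f)·s²/n with f = n/N = 2290/48859 = 0.04686956.
Var(ȳ) = (1 − 0.04686956)·157800/2290 = 0.95313044·68.908297 = 65.678595.
SE(ȳ) = √(65.678595) = 8.10.

8.10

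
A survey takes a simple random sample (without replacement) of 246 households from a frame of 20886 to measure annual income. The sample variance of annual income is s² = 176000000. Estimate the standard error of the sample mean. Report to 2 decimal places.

840.85

Under SRS without replacement, Var(ȳ) = (1 − f)·s²/n with f = n/N = 246/20886 = 0.01177822.
Var(ȳ) = (1 − 0.01177822)·176000000/246 = 0.98822178·715447.15 = 707020.46.
SE(ȳ) = √(707020.46) = 840.85.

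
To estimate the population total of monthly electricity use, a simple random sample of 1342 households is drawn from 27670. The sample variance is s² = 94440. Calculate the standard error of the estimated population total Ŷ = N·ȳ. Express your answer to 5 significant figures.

Var(Ŷ) = N²·Var(ȳ) = N²·(1 − n/N)·s²/n.
f = 1342/27670 = 0.04850018; Var(ȳ) = 0.95149982·94440/1342 = 66.959495.
Var(Ŷ) = 27670² · 66.959495 = 5.1266125 × 10^10.
SE(Ŷ) = √(5.1266125 × 10^10) = 226420.

226420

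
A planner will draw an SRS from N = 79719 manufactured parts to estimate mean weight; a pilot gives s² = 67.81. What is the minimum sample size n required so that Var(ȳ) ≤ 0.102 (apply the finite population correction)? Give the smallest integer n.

Without fpc, n₀ = s²/D = 67.81/0.102 = 664.8039.
With fpc, (1 − n/N)·s²/n ≤ D requires n ≥ n₀/(1 + n₀/N) = 664.8039/(1 + 664.8039/79719) = 659.3057.
Rounding up, n = 660.

660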